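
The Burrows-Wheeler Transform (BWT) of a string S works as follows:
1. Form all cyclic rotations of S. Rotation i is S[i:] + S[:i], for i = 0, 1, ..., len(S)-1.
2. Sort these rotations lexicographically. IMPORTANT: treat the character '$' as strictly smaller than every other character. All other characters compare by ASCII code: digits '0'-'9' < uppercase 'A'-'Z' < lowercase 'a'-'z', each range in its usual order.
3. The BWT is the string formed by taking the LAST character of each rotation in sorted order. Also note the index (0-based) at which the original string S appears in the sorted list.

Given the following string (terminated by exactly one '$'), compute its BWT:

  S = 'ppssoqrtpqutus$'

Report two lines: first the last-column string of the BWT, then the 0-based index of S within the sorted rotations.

Answer: ss$tpopqusprutq
2

Derivation:
All 15 rotations (rotation i = S[i:]+S[:i]):
  rot[0] = ppssoqrtpqutus$
  rot[1] = pssoqrtpqutus$p
  rot[2] = ssoqrtpqutus$pp
  rot[3] = soqrtpqutus$pps
  rot[4] = oqrtpqutus$ppss
  rot[5] = qrtpqutus$ppsso
  rot[6] = rtpqutus$ppssoq
  rot[7] = tpqutus$ppssoqr
  rot[8] = pqutus$ppssoqrt
  rot[9] = qutus$ppssoqrtp
  rot[10] = utus$ppssoqrtpq
  rot[11] = tus$ppssoqrtpqu
  rot[12] = us$ppssoqrtpqut
  rot[13] = s$ppssoqrtpqutu
  rot[14] = $ppssoqrtpqutus
Sorted (with $ < everything):
  sorted[0] = $ppssoqrtpqutus  (last char: 's')
  sorted[1] = oqrtpqutus$ppss  (last char: 's')
  sorted[2] = ppssoqrtpqutus$  (last char: '$')
  sorted[3] = pqutus$ppssoqrt  (last char: 't')
  sorted[4] = pssoqrtpqutus$p  (last char: 'p')
  sorted[5] = qrtpqutus$ppsso  (last char: 'o')
  sorted[6] = qutus$ppssoqrtp  (last char: 'p')
  sorted[7] = rtpqutus$ppssoq  (last char: 'q')
  sorted[8] = s$ppssoqrtpqutu  (last char: 'u')
  sorted[9] = soqrtpqutus$pps  (last char: 's')
  sorted[10] = ssoqrtpqutus$pp  (last char: 'p')
  sorted[11] = tpqutus$ppssoqr  (last char: 'r')
  sorted[12] = tus$ppssoqrtpqu  (last char: 'u')
  sorted[13] = us$ppssoqrtpqut  (last char: 't')
  sorted[14] = utus$ppssoqrtpq  (last char: 'q')
Last column: ss$tpopqusprutq
Original string S is at sorted index 2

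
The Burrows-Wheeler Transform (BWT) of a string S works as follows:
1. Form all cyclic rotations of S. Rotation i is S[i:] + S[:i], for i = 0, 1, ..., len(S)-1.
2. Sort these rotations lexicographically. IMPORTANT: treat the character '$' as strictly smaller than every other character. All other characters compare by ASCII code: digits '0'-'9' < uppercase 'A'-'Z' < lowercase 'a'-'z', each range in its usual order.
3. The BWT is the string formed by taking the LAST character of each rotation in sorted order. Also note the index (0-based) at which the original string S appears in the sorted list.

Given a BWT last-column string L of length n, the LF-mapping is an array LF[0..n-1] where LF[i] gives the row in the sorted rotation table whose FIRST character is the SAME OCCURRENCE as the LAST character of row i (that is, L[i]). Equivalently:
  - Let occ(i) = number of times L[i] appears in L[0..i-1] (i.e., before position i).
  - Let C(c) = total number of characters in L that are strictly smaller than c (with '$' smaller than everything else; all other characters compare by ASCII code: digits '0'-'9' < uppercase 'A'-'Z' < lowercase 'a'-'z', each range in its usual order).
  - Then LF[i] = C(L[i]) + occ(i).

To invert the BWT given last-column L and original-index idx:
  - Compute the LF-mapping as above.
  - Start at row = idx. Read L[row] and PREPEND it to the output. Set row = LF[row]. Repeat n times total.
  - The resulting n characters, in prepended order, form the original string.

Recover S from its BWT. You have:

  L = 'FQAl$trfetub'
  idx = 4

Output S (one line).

LF mapping: 2 3 1 7 0 9 8 6 5 10 11 4
Walk LF starting at row 4, prepending L[row]:
  step 1: row=4, L[4]='$', prepend. Next row=LF[4]=0
  step 2: row=0, L[0]='F', prepend. Next row=LF[0]=2
  step 3: row=2, L[2]='A', prepend. Next row=LF[2]=1
  step 4: row=1, L[1]='Q', prepend. Next row=LF[1]=3
  step 5: row=3, L[3]='l', prepend. Next row=LF[3]=7
  step 6: row=7, L[7]='f', prepend. Next row=LF[7]=6
  step 7: row=6, L[6]='r', prepend. Next row=LF[6]=8
  step 8: row=8, L[8]='e', prepend. Next row=LF[8]=5
  step 9: row=5, L[5]='t', prepend. Next row=LF[5]=9
  step 10: row=9, L[9]='t', prepend. Next row=LF[9]=10
  step 11: row=10, L[10]='u', prepend. Next row=LF[10]=11
  step 12: row=11, L[11]='b', prepend. Next row=LF[11]=4
Reversed output: butterflQAF$

Answer: butterflQAF$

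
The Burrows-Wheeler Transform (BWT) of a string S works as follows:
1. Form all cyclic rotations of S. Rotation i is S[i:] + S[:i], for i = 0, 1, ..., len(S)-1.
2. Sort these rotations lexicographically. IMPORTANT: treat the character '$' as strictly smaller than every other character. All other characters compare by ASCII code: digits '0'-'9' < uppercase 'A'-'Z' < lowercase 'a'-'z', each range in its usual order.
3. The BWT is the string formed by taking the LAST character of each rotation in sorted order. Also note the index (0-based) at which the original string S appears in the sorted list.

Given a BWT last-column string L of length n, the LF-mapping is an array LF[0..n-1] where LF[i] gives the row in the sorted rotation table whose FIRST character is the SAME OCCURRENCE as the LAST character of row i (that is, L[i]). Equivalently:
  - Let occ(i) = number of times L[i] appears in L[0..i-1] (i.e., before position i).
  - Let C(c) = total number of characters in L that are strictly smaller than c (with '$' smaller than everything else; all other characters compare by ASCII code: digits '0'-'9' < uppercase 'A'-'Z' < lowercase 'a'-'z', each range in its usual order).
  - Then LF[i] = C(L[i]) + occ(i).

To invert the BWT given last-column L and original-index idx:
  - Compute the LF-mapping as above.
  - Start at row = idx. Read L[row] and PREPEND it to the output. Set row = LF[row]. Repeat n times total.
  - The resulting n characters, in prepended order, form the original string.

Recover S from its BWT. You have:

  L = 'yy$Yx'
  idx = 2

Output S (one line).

LF mapping: 3 4 0 1 2
Walk LF starting at row 2, prepending L[row]:
  step 1: row=2, L[2]='$', prepend. Next row=LF[2]=0
  step 2: row=0, L[0]='y', prepend. Next row=LF[0]=3
  step 3: row=3, L[3]='Y', prepend. Next row=LF[3]=1
  step 4: row=1, L[1]='y', prepend. Next row=LF[1]=4
  step 5: row=4, L[4]='x', prepend. Next row=LF[4]=2
Reversed output: xyYy$

Answer: xyYy$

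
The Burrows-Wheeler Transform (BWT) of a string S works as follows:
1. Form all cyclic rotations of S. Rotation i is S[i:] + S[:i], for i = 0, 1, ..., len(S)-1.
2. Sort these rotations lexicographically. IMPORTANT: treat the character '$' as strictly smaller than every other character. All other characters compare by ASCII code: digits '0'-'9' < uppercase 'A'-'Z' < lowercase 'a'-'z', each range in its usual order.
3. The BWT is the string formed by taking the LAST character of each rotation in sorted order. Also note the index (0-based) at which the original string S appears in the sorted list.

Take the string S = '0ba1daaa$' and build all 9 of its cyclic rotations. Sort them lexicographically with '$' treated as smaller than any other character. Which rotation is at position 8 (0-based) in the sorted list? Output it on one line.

All 9 rotations (rotation i = S[i:]+S[:i]):
  rot[0] = 0ba1daaa$
  rot[1] = ba1daaa$0
  rot[2] = a1daaa$0b
  rot[3] = 1daaa$0ba
  rot[4] = daaa$0ba1
  rot[5] = aaa$0ba1d
  rot[6] = aa$0ba1da
  rot[7] = a$0ba1daa
  rot[8] = $0ba1daaa
Sorted (with $ < everything):
  sorted[0] = $0ba1daaa
  sorted[1] = 0ba1daaa$
  sorted[2] = 1daaa$0ba
  sorted[3] = a$0ba1daa
  sorted[4] = a1daaa$0b
  sorted[5] = aa$0ba1da
  sorted[6] = aaa$0ba1d
  sorted[7] = ba1daaa$0
  sorted[8] = daaa$0ba1
sorted[8] = daaa$0ba1

Answer: daaa$0ba1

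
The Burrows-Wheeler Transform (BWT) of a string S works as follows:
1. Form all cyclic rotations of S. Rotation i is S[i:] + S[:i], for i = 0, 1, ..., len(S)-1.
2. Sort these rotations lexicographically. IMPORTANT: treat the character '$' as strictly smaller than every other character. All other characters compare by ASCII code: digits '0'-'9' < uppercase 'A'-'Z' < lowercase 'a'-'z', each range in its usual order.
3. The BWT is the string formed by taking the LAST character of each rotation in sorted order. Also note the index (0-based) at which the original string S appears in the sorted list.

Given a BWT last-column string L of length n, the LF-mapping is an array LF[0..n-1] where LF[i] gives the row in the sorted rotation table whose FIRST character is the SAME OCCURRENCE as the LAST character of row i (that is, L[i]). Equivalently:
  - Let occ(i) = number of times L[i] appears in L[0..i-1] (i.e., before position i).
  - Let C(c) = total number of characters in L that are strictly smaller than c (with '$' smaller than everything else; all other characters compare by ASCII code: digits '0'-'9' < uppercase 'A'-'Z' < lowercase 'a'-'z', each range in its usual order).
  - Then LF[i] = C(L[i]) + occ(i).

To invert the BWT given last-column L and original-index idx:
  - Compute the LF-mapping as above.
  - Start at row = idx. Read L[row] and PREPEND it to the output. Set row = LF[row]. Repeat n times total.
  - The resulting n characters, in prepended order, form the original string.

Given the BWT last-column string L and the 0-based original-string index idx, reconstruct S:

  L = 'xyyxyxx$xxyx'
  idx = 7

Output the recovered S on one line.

LF mapping: 1 8 9 2 10 3 4 0 5 6 11 7
Walk LF starting at row 7, prepending L[row]:
  step 1: row=7, L[7]='$', prepend. Next row=LF[7]=0
  step 2: row=0, L[0]='x', prepend. Next row=LF[0]=1
  step 3: row=1, L[1]='y', prepend. Next row=LF[1]=8
  step 4: row=8, L[8]='x', prepend. Next row=LF[8]=5
  step 5: row=5, L[5]='x', prepend. Next row=LF[5]=3
  step 6: row=3, L[3]='x', prepend. Next row=LF[3]=2
  step 7: row=2, L[2]='y', prepend. Next row=LF[2]=9
  step 8: row=9, L[9]='x', prepend. Next row=LF[9]=6
  step 9: row=6, L[6]='x', prepend. Next row=LF[6]=4
  step 10: row=4, L[4]='y', prepend. Next row=LF[4]=10
  step 11: row=10, L[10]='y', prepend. Next row=LF[10]=11
  step 12: row=11, L[11]='x', prepend. Next row=LF[11]=7
Reversed output: xyyxxyxxxyx$

Answer: xyyxxyxxxyx$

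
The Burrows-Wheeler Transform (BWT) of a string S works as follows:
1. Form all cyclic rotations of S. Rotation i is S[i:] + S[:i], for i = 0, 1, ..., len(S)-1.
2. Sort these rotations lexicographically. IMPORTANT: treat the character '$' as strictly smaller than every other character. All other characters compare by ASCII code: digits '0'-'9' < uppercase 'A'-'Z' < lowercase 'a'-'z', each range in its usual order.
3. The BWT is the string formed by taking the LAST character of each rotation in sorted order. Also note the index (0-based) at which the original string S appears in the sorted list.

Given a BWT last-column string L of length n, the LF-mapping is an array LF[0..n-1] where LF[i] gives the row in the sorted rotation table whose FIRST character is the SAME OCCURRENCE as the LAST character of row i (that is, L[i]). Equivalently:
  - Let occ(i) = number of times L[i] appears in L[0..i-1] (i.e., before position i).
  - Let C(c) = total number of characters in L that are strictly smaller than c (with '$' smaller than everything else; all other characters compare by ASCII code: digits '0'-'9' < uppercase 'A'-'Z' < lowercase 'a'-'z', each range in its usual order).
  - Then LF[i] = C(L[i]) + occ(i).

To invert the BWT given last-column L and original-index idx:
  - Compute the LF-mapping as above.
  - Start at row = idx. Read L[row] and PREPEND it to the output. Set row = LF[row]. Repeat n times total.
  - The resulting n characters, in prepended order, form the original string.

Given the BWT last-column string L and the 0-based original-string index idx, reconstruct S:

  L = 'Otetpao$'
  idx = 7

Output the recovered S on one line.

Answer: teapotO$

Derivation:
LF mapping: 1 6 3 7 5 2 4 0
Walk LF starting at row 7, prepending L[row]:
  step 1: row=7, L[7]='$', prepend. Next row=LF[7]=0
  step 2: row=0, L[0]='O', prepend. Next row=LF[0]=1
  step 3: row=1, L[1]='t', prepend. Next row=LF[1]=6
  step 4: row=6, L[6]='o', prepend. Next row=LF[6]=4
  step 5: row=4, L[4]='p', prepend. Next row=LF[4]=5
  step 6: row=5, L[5]='a', prepend. Next row=LF[5]=2
  step 7: row=2, L[2]='e', prepend. Next row=LF[2]=3
  step 8: row=3, L[3]='t', prepend. Next row=LF[3]=7
Reversed output: teapotO$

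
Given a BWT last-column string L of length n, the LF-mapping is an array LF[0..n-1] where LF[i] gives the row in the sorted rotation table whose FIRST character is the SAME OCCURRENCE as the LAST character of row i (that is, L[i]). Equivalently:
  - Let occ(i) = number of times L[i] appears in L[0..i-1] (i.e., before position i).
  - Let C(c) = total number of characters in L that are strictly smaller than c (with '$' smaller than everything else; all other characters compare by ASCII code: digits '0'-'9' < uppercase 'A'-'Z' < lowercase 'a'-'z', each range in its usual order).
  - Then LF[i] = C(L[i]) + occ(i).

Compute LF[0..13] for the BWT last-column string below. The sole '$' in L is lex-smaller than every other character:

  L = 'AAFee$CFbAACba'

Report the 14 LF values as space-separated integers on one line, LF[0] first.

Answer: 1 2 7 12 13 0 5 8 10 3 4 6 11 9

Derivation:
Char counts: '$':1, 'A':4, 'C':2, 'F':2, 'a':1, 'b':2, 'e':2
C (first-col start): C('$')=0, C('A')=1, C('C')=5, C('F')=7, C('a')=9, C('b')=10, C('e')=12
L[0]='A': occ=0, LF[0]=C('A')+0=1+0=1
L[1]='A': occ=1, LF[1]=C('A')+1=1+1=2
L[2]='F': occ=0, LF[2]=C('F')+0=7+0=7
L[3]='e': occ=0, LF[3]=C('e')+0=12+0=12
L[4]='e': occ=1, LF[4]=C('e')+1=12+1=13
L[5]='$': occ=0, LF[5]=C('$')+0=0+0=0
L[6]='C': occ=0, LF[6]=C('C')+0=5+0=5
L[7]='F': occ=1, LF[7]=C('F')+1=7+1=8
L[8]='b': occ=0, LF[8]=C('b')+0=10+0=10
L[9]='A': occ=2, LF[9]=C('A')+2=1+2=3
L[10]='A': occ=3, LF[10]=C('A')+3=1+3=4
L[11]='C': occ=1, LF[11]=C('C')+1=5+1=6
L[12]='b': occ=1, LF[12]=C('b')+1=10+1=11
L[13]='a': occ=0, LF[13]=C('a')+0=9+0=9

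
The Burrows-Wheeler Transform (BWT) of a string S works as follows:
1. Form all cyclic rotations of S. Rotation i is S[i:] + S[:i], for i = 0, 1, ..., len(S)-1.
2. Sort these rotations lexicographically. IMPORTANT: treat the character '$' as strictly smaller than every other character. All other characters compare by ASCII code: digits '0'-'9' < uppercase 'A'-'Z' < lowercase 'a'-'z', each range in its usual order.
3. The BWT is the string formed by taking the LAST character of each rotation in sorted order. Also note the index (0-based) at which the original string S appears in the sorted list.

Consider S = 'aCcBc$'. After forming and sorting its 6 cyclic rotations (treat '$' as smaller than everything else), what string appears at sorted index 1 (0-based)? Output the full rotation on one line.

Answer: Bc$aCc

Derivation:
All 6 rotations (rotation i = S[i:]+S[:i]):
  rot[0] = aCcBc$
  rot[1] = CcBc$a
  rot[2] = cBc$aC
  rot[3] = Bc$aCc
  rot[4] = c$aCcB
  rot[5] = $aCcBc
Sorted (with $ < everything):
  sorted[0] = $aCcBc
  sorted[1] = Bc$aCc
  sorted[2] = CcBc$a
  sorted[3] = aCcBc$
  sorted[4] = c$aCcB
  sorted[5] = cBc$aC
sorted[1] = Bc$aCc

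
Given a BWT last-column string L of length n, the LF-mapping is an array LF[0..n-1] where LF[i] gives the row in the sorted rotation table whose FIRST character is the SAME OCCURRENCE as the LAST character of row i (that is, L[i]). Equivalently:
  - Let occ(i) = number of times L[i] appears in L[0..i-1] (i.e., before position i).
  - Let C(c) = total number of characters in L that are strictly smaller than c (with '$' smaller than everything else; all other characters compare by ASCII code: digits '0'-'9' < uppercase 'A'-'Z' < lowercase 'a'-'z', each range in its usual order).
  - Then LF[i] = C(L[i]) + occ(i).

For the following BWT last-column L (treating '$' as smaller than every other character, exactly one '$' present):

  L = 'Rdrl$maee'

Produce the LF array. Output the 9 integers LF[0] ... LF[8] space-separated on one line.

Char counts: '$':1, 'R':1, 'a':1, 'd':1, 'e':2, 'l':1, 'm':1, 'r':1
C (first-col start): C('$')=0, C('R')=1, C('a')=2, C('d')=3, C('e')=4, C('l')=6, C('m')=7, C('r')=8
L[0]='R': occ=0, LF[0]=C('R')+0=1+0=1
L[1]='d': occ=0, LF[1]=C('d')+0=3+0=3
L[2]='r': occ=0, LF[2]=C('r')+0=8+0=8
L[3]='l': occ=0, LF[3]=C('l')+0=6+0=6
L[4]='$': occ=0, LF[4]=C('$')+0=0+0=0
L[5]='m': occ=0, LF[5]=C('m')+0=7+0=7
L[6]='a': occ=0, LF[6]=C('a')+0=2+0=2
L[7]='e': occ=0, LF[7]=C('e')+0=4+0=4
L[8]='e': occ=1, LF[8]=C('e')+1=4+1=5

Answer: 1 3 8 6 0 7 2 4 5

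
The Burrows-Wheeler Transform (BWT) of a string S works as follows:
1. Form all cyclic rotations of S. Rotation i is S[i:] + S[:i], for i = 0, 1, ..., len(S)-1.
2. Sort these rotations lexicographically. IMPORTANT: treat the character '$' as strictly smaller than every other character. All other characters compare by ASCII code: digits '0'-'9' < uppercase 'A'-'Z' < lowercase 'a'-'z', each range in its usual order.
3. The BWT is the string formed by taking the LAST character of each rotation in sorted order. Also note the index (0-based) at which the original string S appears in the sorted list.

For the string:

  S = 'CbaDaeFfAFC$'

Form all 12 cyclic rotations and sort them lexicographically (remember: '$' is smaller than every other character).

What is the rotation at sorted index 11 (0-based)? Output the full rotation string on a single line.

All 12 rotations (rotation i = S[i:]+S[:i]):
  rot[0] = CbaDaeFfAFC$
  rot[1] = baDaeFfAFC$C
  rot[2] = aDaeFfAFC$Cb
  rot[3] = DaeFfAFC$Cba
  rot[4] = aeFfAFC$CbaD
  rot[5] = eFfAFC$CbaDa
  rot[6] = FfAFC$CbaDae
  rot[7] = fAFC$CbaDaeF
  rot[8] = AFC$CbaDaeFf
  rot[9] = FC$CbaDaeFfA
  rot[10] = C$CbaDaeFfAF
  rot[11] = $CbaDaeFfAFC
Sorted (with $ < everything):
  sorted[0] = $CbaDaeFfAFC
  sorted[1] = AFC$CbaDaeFf
  sorted[2] = C$CbaDaeFfAF
  sorted[3] = CbaDaeFfAFC$
  sorted[4] = DaeFfAFC$Cba
  sorted[5] = FC$CbaDaeFfA
  sorted[6] = FfAFC$CbaDae
  sorted[7] = aDaeFfAFC$Cb
  sorted[8] = aeFfAFC$CbaD
  sorted[9] = baDaeFfAFC$C
  sorted[10] = eFfAFC$CbaDa
  sorted[11] = fAFC$CbaDaeF
sorted[11] = fAFC$CbaDaeF

Answer: fAFC$CbaDaeF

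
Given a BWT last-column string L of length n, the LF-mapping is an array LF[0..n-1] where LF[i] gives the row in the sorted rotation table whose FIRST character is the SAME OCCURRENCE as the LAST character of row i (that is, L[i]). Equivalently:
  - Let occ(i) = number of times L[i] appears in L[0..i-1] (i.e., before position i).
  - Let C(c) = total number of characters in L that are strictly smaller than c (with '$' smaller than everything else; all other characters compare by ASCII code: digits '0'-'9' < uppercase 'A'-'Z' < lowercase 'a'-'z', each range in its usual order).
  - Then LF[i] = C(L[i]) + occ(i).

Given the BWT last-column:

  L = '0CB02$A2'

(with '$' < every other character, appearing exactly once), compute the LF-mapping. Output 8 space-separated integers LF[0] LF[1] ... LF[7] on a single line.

Answer: 1 7 6 2 3 0 5 4

Derivation:
Char counts: '$':1, '0':2, '2':2, 'A':1, 'B':1, 'C':1
C (first-col start): C('$')=0, C('0')=1, C('2')=3, C('A')=5, C('B')=6, C('C')=7
L[0]='0': occ=0, LF[0]=C('0')+0=1+0=1
L[1]='C': occ=0, LF[1]=C('C')+0=7+0=7
L[2]='B': occ=0, LF[2]=C('B')+0=6+0=6
L[3]='0': occ=1, LF[3]=C('0')+1=1+1=2
L[4]='2': occ=0, LF[4]=C('2')+0=3+0=3
L[5]='$': occ=0, LF[5]=C('$')+0=0+0=0
L[6]='A': occ=0, LF[6]=C('A')+0=5+0=5
L[7]='2': occ=1, LF[7]=C('2')+1=3+1=4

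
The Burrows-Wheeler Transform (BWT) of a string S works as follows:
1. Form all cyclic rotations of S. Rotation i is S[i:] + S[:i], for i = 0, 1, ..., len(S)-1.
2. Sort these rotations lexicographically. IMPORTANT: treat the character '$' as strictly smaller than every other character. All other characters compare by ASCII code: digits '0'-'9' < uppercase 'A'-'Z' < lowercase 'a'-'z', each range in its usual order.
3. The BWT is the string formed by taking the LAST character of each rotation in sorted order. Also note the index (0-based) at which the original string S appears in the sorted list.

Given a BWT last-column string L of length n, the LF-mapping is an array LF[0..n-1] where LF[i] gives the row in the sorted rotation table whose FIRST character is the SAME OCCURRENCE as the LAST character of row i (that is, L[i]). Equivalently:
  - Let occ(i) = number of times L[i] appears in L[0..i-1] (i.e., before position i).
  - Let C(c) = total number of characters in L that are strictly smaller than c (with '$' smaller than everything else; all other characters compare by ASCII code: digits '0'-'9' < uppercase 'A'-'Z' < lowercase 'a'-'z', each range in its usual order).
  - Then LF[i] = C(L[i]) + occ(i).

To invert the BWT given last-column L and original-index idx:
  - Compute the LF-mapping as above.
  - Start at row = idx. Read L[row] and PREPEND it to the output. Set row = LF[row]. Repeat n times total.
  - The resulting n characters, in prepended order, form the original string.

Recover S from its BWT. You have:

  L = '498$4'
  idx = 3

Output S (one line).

LF mapping: 1 4 3 0 2
Walk LF starting at row 3, prepending L[row]:
  step 1: row=3, L[3]='$', prepend. Next row=LF[3]=0
  step 2: row=0, L[0]='4', prepend. Next row=LF[0]=1
  step 3: row=1, L[1]='9', prepend. Next row=LF[1]=4
  step 4: row=4, L[4]='4', prepend. Next row=LF[4]=2
  step 5: row=2, L[2]='8', prepend. Next row=LF[2]=3
Reversed output: 8494$

Answer: 8494$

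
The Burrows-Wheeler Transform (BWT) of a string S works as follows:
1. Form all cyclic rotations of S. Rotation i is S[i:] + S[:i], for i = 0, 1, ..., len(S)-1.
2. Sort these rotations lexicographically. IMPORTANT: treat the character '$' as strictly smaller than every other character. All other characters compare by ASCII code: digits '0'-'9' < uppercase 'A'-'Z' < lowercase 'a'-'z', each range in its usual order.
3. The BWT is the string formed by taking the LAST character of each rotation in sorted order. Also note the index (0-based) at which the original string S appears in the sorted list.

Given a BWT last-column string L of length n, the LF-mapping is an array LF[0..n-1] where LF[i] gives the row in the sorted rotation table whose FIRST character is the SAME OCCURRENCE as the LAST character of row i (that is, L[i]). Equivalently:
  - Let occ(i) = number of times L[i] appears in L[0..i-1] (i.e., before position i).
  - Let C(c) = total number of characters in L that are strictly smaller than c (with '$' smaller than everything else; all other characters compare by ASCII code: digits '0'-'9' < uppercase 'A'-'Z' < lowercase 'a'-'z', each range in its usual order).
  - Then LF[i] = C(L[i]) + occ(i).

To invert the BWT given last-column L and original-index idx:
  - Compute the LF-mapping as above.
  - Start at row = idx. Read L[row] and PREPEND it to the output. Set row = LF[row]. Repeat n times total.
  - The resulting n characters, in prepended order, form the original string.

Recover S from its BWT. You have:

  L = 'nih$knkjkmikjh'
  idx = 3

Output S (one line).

LF mapping: 12 3 1 0 7 13 8 5 9 11 4 10 6 2
Walk LF starting at row 3, prepending L[row]:
  step 1: row=3, L[3]='$', prepend. Next row=LF[3]=0
  step 2: row=0, L[0]='n', prepend. Next row=LF[0]=12
  step 3: row=12, L[12]='j', prepend. Next row=LF[12]=6
  step 4: row=6, L[6]='k', prepend. Next row=LF[6]=8
  step 5: row=8, L[8]='k', prepend. Next row=LF[8]=9
  step 6: row=9, L[9]='m', prepend. Next row=LF[9]=11
  step 7: row=11, L[11]='k', prepend. Next row=LF[11]=10
  step 8: row=10, L[10]='i', prepend. Next row=LF[10]=4
  step 9: row=4, L[4]='k', prepend. Next row=LF[4]=7
  step 10: row=7, L[7]='j', prepend. Next row=LF[7]=5
  step 11: row=5, L[5]='n', prepend. Next row=LF[5]=13
  step 12: row=13, L[13]='h', prepend. Next row=LF[13]=2
  step 13: row=2, L[2]='h', prepend. Next row=LF[2]=1
  step 14: row=1, L[1]='i', prepend. Next row=LF[1]=3
Reversed output: ihhnjkikmkkjn$

Answer: ihhnjkikmkkjn$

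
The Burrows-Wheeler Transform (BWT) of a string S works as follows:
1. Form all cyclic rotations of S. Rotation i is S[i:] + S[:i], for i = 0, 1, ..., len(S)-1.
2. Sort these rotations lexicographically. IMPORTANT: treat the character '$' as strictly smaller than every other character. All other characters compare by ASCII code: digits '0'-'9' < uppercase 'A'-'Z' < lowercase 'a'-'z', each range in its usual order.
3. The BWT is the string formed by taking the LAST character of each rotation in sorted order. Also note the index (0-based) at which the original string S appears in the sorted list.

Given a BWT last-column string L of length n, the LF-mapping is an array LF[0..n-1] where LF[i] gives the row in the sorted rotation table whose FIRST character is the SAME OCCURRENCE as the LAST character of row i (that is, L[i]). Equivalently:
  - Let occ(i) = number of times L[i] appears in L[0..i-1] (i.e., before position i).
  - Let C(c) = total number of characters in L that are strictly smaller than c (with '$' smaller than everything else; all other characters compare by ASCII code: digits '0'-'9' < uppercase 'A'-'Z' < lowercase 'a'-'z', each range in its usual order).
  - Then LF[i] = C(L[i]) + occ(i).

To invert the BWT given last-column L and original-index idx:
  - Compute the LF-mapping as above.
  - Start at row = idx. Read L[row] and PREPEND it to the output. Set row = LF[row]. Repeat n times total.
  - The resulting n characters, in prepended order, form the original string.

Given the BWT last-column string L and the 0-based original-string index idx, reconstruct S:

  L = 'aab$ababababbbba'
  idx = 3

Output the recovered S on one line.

LF mapping: 1 2 8 0 3 9 4 10 5 11 6 12 13 14 15 7
Walk LF starting at row 3, prepending L[row]:
  step 1: row=3, L[3]='$', prepend. Next row=LF[3]=0
  step 2: row=0, L[0]='a', prepend. Next row=LF[0]=1
  step 3: row=1, L[1]='a', prepend. Next row=LF[1]=2
  step 4: row=2, L[2]='b', prepend. Next row=LF[2]=8
  step 5: row=8, L[8]='a', prepend. Next row=LF[8]=5
  step 6: row=5, L[5]='b', prepend. Next row=LF[5]=9
  step 7: row=9, L[9]='b', prepend. Next row=LF[9]=11
  step 8: row=11, L[11]='b', prepend. Next row=LF[11]=12
  step 9: row=12, L[12]='b', prepend. Next row=LF[12]=13
  step 10: row=13, L[13]='b', prepend. Next row=LF[13]=14
  step 11: row=14, L[14]='b', prepend. Next row=LF[14]=15
  step 12: row=15, L[15]='a', prepend. Next row=LF[15]=7
  step 13: row=7, L[7]='b', prepend. Next row=LF[7]=10
  step 14: row=10, L[10]='a', prepend. Next row=LF[10]=6
  step 15: row=6, L[6]='a', prepend. Next row=LF[6]=4
  step 16: row=4, L[4]='a', prepend. Next row=LF[4]=3
Reversed output: aaababbbbbbabaa$

Answer: aaababbbbbbabaa$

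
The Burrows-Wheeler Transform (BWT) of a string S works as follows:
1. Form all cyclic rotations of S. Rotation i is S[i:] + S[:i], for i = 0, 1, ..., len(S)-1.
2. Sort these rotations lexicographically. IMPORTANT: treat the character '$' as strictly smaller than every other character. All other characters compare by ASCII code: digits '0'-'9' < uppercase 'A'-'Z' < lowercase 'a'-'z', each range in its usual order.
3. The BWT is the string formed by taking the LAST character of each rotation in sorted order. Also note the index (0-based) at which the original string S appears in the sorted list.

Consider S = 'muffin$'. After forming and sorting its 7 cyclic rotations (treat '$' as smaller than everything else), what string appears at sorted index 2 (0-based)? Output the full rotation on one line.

All 7 rotations (rotation i = S[i:]+S[:i]):
  rot[0] = muffin$
  rot[1] = uffin$m
  rot[2] = ffin$mu
  rot[3] = fin$muf
  rot[4] = in$muff
  rot[5] = n$muffi
  rot[6] = $muffin
Sorted (with $ < everything):
  sorted[0] = $muffin
  sorted[1] = ffin$mu
  sorted[2] = fin$muf
  sorted[3] = in$muff
  sorted[4] = muffin$
  sorted[5] = n$muffi
  sorted[6] = uffin$m
sorted[2] = fin$muf

Answer: fin$muf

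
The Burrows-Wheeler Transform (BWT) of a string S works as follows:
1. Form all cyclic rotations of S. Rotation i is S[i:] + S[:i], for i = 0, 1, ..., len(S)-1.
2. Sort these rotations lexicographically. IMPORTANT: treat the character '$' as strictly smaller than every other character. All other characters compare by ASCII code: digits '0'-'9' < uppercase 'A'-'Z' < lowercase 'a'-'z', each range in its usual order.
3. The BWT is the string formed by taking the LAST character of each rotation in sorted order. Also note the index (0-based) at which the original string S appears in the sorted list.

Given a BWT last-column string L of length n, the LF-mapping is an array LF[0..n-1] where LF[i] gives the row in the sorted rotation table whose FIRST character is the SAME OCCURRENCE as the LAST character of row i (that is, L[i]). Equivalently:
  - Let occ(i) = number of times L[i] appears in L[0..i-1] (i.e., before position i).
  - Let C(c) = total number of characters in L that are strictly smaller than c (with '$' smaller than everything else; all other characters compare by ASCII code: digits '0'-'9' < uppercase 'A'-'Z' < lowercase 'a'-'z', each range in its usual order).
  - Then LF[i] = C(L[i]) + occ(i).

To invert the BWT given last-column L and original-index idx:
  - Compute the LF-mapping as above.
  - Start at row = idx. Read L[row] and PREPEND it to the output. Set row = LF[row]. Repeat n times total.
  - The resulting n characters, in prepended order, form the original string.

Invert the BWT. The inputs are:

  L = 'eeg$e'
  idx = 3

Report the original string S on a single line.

LF mapping: 1 2 4 0 3
Walk LF starting at row 3, prepending L[row]:
  step 1: row=3, L[3]='$', prepend. Next row=LF[3]=0
  step 2: row=0, L[0]='e', prepend. Next row=LF[0]=1
  step 3: row=1, L[1]='e', prepend. Next row=LF[1]=2
  step 4: row=2, L[2]='g', prepend. Next row=LF[2]=4
  step 5: row=4, L[4]='e', prepend. Next row=LF[4]=3
Reversed output: egee$

Answer: egee$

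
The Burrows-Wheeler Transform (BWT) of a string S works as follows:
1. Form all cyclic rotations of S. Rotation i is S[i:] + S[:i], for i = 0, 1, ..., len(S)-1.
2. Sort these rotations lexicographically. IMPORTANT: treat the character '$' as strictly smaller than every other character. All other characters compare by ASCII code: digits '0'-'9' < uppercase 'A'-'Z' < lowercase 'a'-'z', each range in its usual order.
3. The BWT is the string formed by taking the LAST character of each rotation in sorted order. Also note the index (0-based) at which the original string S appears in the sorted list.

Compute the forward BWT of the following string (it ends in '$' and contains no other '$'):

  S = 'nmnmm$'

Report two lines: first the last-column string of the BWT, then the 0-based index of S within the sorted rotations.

Answer: mmnnm$
5

Derivation:
All 6 rotations (rotation i = S[i:]+S[:i]):
  rot[0] = nmnmm$
  rot[1] = mnmm$n
  rot[2] = nmm$nm
  rot[3] = mm$nmn
  rot[4] = m$nmnm
  rot[5] = $nmnmm
Sorted (with $ < everything):
  sorted[0] = $nmnmm  (last char: 'm')
  sorted[1] = m$nmnm  (last char: 'm')
  sorted[2] = mm$nmn  (last char: 'n')
  sorted[3] = mnmm$n  (last char: 'n')
  sorted[4] = nmm$nm  (last char: 'm')
  sorted[5] = nmnmm$  (last char: '$')
Last column: mmnnm$
Original string S is at sorted index 5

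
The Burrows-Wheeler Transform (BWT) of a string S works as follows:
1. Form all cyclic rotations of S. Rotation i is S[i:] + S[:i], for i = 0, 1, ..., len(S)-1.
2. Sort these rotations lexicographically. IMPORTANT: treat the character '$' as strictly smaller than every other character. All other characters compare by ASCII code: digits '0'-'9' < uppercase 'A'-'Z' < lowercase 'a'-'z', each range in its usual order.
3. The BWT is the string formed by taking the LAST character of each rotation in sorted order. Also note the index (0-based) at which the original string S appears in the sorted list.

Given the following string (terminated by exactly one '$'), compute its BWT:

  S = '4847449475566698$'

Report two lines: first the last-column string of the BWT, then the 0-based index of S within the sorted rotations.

All 17 rotations (rotation i = S[i:]+S[:i]):
  rot[0] = 4847449475566698$
  rot[1] = 847449475566698$4
  rot[2] = 47449475566698$48
  rot[3] = 7449475566698$484
  rot[4] = 449475566698$4847
  rot[5] = 49475566698$48474
  rot[6] = 9475566698$484744
  rot[7] = 475566698$4847449
  rot[8] = 75566698$48474494
  rot[9] = 5566698$484744947
  rot[10] = 566698$4847449475
  rot[11] = 66698$48474494755
  rot[12] = 6698$484744947556
  rot[13] = 698$4847449475566
  rot[14] = 98$48474494755666
  rot[15] = 8$484744947556669
  rot[16] = $4847449475566698
Sorted (with $ < everything):
  sorted[0] = $4847449475566698  (last char: '8')
  sorted[1] = 449475566698$4847  (last char: '7')
  sorted[2] = 47449475566698$48  (last char: '8')
  sorted[3] = 475566698$4847449  (last char: '9')
  sorted[4] = 4847449475566698$  (last char: '$')
  sorted[5] = 49475566698$48474  (last char: '4')
  sorted[6] = 5566698$484744947  (last char: '7')
  sorted[7] = 566698$4847449475  (last char: '5')
  sorted[8] = 66698$48474494755  (last char: '5')
  sorted[9] = 6698$484744947556  (last char: '6')
  sorted[10] = 698$4847449475566  (last char: '6')
  sorted[11] = 7449475566698$484  (last char: '4')
  sorted[12] = 75566698$48474494  (last char: '4')
  sorted[13] = 8$484744947556669  (last char: '9')
  sorted[14] = 847449475566698$4  (last char: '4')
  sorted[15] = 9475566698$484744  (last char: '4')
  sorted[16] = 98$48474494755666  (last char: '6')
Last column: 8789$475566449446
Original string S is at sorted index 4

Answer: 8789$475566449446
4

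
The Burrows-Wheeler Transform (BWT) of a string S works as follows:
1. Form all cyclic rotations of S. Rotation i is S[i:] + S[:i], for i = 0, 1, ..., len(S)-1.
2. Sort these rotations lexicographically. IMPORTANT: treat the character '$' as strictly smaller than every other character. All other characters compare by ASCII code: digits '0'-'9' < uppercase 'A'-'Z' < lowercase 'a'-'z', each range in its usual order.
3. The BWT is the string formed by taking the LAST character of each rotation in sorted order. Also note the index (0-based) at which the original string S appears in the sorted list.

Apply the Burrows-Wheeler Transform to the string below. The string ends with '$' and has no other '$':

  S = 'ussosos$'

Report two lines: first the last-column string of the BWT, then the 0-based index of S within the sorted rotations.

All 8 rotations (rotation i = S[i:]+S[:i]):
  rot[0] = ussosos$
  rot[1] = ssosos$u
  rot[2] = sosos$us
  rot[3] = osos$uss
  rot[4] = sos$usso
  rot[5] = os$ussos
  rot[6] = s$ussoso
  rot[7] = $ussosos
Sorted (with $ < everything):
  sorted[0] = $ussosos  (last char: 's')
  sorted[1] = os$ussos  (last char: 's')
  sorted[2] = osos$uss  (last char: 's')
  sorted[3] = s$ussoso  (last char: 'o')
  sorted[4] = sos$usso  (last char: 'o')
  sorted[5] = sosos$us  (last char: 's')
  sorted[6] = ssosos$u  (last char: 'u')
  sorted[7] = ussosos$  (last char: '$')
Last column: sssoosu$
Original string S is at sorted index 7

Answer: sssoosu$
7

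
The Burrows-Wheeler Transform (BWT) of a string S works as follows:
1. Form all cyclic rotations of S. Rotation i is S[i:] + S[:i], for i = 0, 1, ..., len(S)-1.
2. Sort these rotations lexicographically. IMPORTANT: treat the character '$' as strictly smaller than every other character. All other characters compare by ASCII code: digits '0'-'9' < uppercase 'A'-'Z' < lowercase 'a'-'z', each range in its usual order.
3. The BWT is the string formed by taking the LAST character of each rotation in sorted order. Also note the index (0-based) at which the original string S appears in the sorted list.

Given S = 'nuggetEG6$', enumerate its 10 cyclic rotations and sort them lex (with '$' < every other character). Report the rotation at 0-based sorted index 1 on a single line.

All 10 rotations (rotation i = S[i:]+S[:i]):
  rot[0] = nuggetEG6$
  rot[1] = uggetEG6$n
  rot[2] = ggetEG6$nu
  rot[3] = getEG6$nug
  rot[4] = etEG6$nugg
  rot[5] = tEG6$nugge
  rot[6] = EG6$nugget
  rot[7] = G6$nuggetE
  rot[8] = 6$nuggetEG
  rot[9] = $nuggetEG6
Sorted (with $ < everything):
  sorted[0] = $nuggetEG6
  sorted[1] = 6$nuggetEG
  sorted[2] = EG6$nugget
  sorted[3] = G6$nuggetE
  sorted[4] = etEG6$nugg
  sorted[5] = getEG6$nug
  sorted[6] = ggetEG6$nu
  sorted[7] = nuggetEG6$
  sorted[8] = tEG6$nugge
  sorted[9] = uggetEG6$n
sorted[1] = 6$nuggetEG

Answer: 6$nuggetEG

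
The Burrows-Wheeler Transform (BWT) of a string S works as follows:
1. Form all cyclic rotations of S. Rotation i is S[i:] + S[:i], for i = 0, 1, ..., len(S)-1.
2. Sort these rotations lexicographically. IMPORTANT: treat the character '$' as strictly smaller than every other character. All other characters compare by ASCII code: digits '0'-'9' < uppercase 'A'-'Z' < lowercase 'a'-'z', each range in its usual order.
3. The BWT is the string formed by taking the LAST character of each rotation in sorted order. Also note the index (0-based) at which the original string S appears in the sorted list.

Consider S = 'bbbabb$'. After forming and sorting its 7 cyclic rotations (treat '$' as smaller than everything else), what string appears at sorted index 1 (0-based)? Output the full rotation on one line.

Answer: abb$bbb

Derivation:
All 7 rotations (rotation i = S[i:]+S[:i]):
  rot[0] = bbbabb$
  rot[1] = bbabb$b
  rot[2] = babb$bb
  rot[3] = abb$bbb
  rot[4] = bb$bbba
  rot[5] = b$bbbab
  rot[6] = $bbbabb
Sorted (with $ < everything):
  sorted[0] = $bbbabb
  sorted[1] = abb$bbb
  sorted[2] = b$bbbab
  sorted[3] = babb$bb
  sorted[4] = bb$bbba
  sorted[5] = bbabb$b
  sorted[6] = bbbabb$
sorted[1] = abb$bbb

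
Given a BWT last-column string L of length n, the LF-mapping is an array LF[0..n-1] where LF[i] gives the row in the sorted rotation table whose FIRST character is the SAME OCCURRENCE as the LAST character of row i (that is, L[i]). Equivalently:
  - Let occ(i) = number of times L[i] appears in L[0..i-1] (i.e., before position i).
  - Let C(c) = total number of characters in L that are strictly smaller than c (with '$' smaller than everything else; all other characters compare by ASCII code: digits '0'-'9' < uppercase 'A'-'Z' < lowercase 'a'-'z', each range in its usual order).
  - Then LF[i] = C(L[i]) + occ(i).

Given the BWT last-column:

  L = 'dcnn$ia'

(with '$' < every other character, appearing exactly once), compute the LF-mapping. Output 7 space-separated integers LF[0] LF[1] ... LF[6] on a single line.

Answer: 3 2 5 6 0 4 1

Derivation:
Char counts: '$':1, 'a':1, 'c':1, 'd':1, 'i':1, 'n':2
C (first-col start): C('$')=0, C('a')=1, C('c')=2, C('d')=3, C('i')=4, C('n')=5
L[0]='d': occ=0, LF[0]=C('d')+0=3+0=3
L[1]='c': occ=0, LF[1]=C('c')+0=2+0=2
L[2]='n': occ=0, LF[2]=C('n')+0=5+0=5
L[3]='n': occ=1, LF[3]=C('n')+1=5+1=6
L[4]='$': occ=0, LF[4]=C('$')+0=0+0=0
L[5]='i': occ=0, LF[5]=C('i')+0=4+0=4
L[6]='a': occ=0, LF[6]=C('a')+0=1+0=1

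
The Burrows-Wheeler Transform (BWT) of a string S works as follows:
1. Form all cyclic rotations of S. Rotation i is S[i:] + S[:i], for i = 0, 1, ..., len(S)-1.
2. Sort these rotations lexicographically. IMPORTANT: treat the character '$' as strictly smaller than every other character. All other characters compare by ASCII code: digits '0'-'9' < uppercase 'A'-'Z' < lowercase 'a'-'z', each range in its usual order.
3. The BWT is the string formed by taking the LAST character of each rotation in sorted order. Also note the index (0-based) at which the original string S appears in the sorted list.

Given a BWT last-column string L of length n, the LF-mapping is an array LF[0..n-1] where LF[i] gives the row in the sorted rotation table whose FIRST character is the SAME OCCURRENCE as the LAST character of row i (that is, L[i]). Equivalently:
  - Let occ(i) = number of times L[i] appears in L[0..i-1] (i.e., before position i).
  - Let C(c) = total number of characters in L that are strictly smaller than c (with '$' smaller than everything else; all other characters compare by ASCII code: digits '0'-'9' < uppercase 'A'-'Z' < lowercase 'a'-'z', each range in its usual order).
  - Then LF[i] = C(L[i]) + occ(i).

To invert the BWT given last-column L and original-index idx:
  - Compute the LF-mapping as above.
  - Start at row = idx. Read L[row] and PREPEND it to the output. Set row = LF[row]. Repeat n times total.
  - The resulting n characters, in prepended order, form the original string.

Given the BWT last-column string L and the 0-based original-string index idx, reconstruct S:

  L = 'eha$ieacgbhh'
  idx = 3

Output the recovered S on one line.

Answer: bhhicghaaee$

Derivation:
LF mapping: 5 8 1 0 11 6 2 4 7 3 9 10
Walk LF starting at row 3, prepending L[row]:
  step 1: row=3, L[3]='$', prepend. Next row=LF[3]=0
  step 2: row=0, L[0]='e', prepend. Next row=LF[0]=5
  step 3: row=5, L[5]='e', prepend. Next row=LF[5]=6
  step 4: row=6, L[6]='a', prepend. Next row=LF[6]=2
  step 5: row=2, L[2]='a', prepend. Next row=LF[2]=1
  step 6: row=1, L[1]='h', prepend. Next row=LF[1]=8
  step 7: row=8, L[8]='g', prepend. Next row=LF[8]=7
  step 8: row=7, L[7]='c', prepend. Next row=LF[7]=4
  step 9: row=4, L[4]='i', prepend. Next row=LF[4]=11
  step 10: row=11, L[11]='h', prepend. Next row=LF[11]=10
  step 11: row=10, L[10]='h', prepend. Next row=LF[10]=9
  step 12: row=9, L[9]='b', prepend. Next row=LF[9]=3
Reversed output: bhhicghaaee$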